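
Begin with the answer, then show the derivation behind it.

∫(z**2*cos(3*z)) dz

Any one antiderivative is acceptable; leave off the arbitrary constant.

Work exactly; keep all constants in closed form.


The answer is z**2*sin(3*z)/3 + 2*z*cos(3*z)/9 - 2*sin(3*z)/27.
Step 1. Integrate ∫(z**2*cos(3*z)) dz by parts with u = z**2, dv = (cos(3*z)) dz, so v = sin(3*z)/3: now z**2*sin(3*z)/3 + ∫(-2*z*sin(3*z)/3) dz.
Step 2. Integrate ∫(-2*z*sin(3*z)/3) dz by parts with u = z, dv = (-2*sin(3*z)/3) dz, so v = 2*cos(3*z)/9: now z**2*sin(3*z)/3 + 2*z*cos(3*z)/9 + ∫(-2*cos(3*z)/9) dz.
Step 3. Evaluate the standard form: now z**2*sin(3*z)/3 + 2*z*cos(3*z)/9 - 2*sin(3*z)/27.
Answer: z**2*sin(3*z)/3 + 2*z*cos(3*z)/9 - 2*sin(3*z)/27.


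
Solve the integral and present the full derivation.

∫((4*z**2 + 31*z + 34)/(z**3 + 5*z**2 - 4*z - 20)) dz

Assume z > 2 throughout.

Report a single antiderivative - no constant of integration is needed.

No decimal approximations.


Step 1. Decompose ∫((4*z**2 + 31*z + 34)/(z**3 + 5*z**2 - 4*z - 20)) dz by partial fractions, (4*z**2 + 31*z + 34)/(z**3 + 5*z**2 - 4*z - 20) = -1/(z + 5) + 1/(z + 2) + 4/(z - 2): now ∫(4/(z - 2)) dz + ∫(1/(z + 2)) dz + ∫(-1/(z + 5)) dz.
Step 2. Evaluate the standard form [assuming z > -2]: now log(z + 2) + ∫(4/(z - 2)) dz + ∫(-1/(z + 5)) dz.
Step 3. Evaluate the standard form [assuming z > -5]: now log(z + 2) - log(z + 5) + ∫(4/(z - 2)) dz.
Step 4. Evaluate the standard form [assuming z > 2]: now 4*log(z - 2) + log(z + 2) - log(z + 5).
Answer: 4*log(z - 2) + log(z + 2) - log(z + 5).


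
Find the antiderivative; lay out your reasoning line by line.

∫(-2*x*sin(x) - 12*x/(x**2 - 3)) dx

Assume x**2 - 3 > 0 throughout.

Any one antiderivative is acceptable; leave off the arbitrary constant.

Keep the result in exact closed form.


Step 1. Rewrite: now ∫(-12*x/(x**2 - 3)) dx + ∫(-2*x*sin(x)) dx.
Step 2. Integrate ∫(-2*x*sin(x)) dx by parts with u = x, dv = (-2*sin(x)) dx, so v = 2*cos(x): now 2*x*cos(x) + ∫(-12*x/(x**2 - 3)) dx + ∫(-2*cos(x)) dx.
Step 3. Evaluate the standard form: now 2*x*cos(x) - 2*sin(x) + ∫(-12*x/(x**2 - 3)) dx.
Step 4. Substitute u = x**2 - 3, turning ∫(-12*x/(x**2 - 3)) dx into ∫(-6/u) du: now 2*x*cos(x) - 2*sin(x) + ∫(-6/u) du.
Step 5. Evaluate the standard form [assuming u > 0]: now 2*x*cos(x) - 6*log(u) - 2*sin(x).
Step 6. Substitute back u = x**2 - 3: now 2*x*cos(x) - 6*log(x**2 - 3) - 2*sin(x).
Answer: 2*x*cos(x) - 6*log(x**2 - 3) - 2*sin(x).


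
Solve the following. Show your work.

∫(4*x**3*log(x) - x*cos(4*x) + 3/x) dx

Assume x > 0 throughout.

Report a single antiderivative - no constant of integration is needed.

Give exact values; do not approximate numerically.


Step 1. Rewrite: now ∫(3/x) dx + ∫(-x*cos(4*x)) dx + ∫(4*x**3*log(x)) dx.
Step 2. Evaluate the standard form [assuming x > 0]: now 3*log(x) + ∫(-x*cos(4*x)) dx + ∫(4*x**3*log(x)) dx.
Step 3. Integrate ∫(4*x**3*log(x)) dx by parts with u = log(x), dv = (4*x**3) dx, so v = x**4 [assuming x > 0]: now x**4*log(x) + 3*log(x) + ∫(-x**3) dx + ∫(-x*cos(4*x)) dx.
Step 4. Evaluate the standard form: now x**4*log(x) - x**4/4 + 3*log(x) + ∫(-x*cos(4*x)) dx.
Step 5. Integrate ∫(-x*cos(4*x)) dx by parts with u = x, dv = (-cos(4*x)) dx, so v = -sin(4*x)/4: now x**4*log(x) - x**4/4 - x*sin(4*x)/4 + 3*log(x) + ∫(sin(4*x)/4) dx.
Step 6. Evaluate the standard form: now x**4*log(x) - x**4/4 - x*sin(4*x)/4 + 3*log(x) - cos(4*x)/16.
Answer: x**4*log(x) - x**4/4 - x*sin(4*x)/4 + 3*log(x) - cos(4*x)/16.


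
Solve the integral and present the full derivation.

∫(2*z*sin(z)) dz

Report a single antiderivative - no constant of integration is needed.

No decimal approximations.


Step 1. Integrate ∫(2*z*sin(z)) dz by parts with u = z, dv = (2*sin(z)) dz, so v = -2*cos(z): now -2*z*cos(z) + ∫(2*cos(z)) dz.
Step 2. Evaluate the standard form: now -2*z*cos(z) + 2*sin(z).
Answer: -2*z*cos(z) + 2*sin(z).


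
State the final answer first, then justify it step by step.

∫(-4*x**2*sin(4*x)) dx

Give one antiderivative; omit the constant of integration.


The answer is x**2*cos(4*x) - x*sin(4*x)/2 - cos(4*x)/8.
Step 1. Integrate ∫(-4*x**2*sin(4*x)) dx by parts with u = x**2, dv = (-4*sin(4*x)) dx, so v = cos(4*x): now x**2*cos(4*x) + ∫(-2*x*cos(4*x)) dx.
Step 2. Integrate ∫(-2*x*cos(4*x)) dx by parts with u = x, dv = (-2*cos(4*x)) dx, so v = -sin(4*x)/2: now x**2*cos(4*x) - x*sin(4*x)/2 + ∫(sin(4*x)/2) dx.
Step 3. Evaluate the standard form: now x**2*cos(4*x) - x*sin(4*x)/2 - cos(4*x)/8.
Answer: x**2*cos(4*x) - x*sin(4*x)/2 - cos(4*x)/8.


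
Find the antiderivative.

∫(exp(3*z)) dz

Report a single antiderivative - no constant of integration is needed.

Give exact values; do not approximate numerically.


Answer: exp(3*z)/3.


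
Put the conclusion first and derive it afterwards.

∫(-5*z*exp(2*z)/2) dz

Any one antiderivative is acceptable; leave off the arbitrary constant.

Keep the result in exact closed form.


The answer is -5*z*exp(2*z)/4 + 5*exp(2*z)/8.
Step 1. Integrate ∫(-5*z*exp(2*z)/2) dz by parts with u = z, dv = (-5*exp(2*z)/2) dz, so v = -5*exp(2*z)/4: now -5*z*exp(2*z)/4 + ∫(5*exp(2*z)/4) dz.
Step 2. Evaluate the standard form: now -5*z*exp(2*z)/4 + 5*exp(2*z)/8.
Answer: -5*z*exp(2*z)/4 + 5*exp(2*z)/8.


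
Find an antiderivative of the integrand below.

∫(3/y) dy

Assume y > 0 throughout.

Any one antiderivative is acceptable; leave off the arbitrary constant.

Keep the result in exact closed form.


Answer: 3*log(y).


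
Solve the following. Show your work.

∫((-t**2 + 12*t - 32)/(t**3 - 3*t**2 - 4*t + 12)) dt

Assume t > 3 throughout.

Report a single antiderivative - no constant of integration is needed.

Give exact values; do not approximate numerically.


Step 1. Decompose ∫((-t**2 + 12*t - 32)/(t**3 - 3*t**2 - 4*t + 12)) dt by partial fractions, (-t**2 + 12*t - 32)/(t**3 - 3*t**2 - 4*t + 12) = -3/(t + 2) + 3/(t - 2) - 1/(t - 3): now ∫(-1/(t - 3)) dt + ∫(3/(t - 2)) dt + ∫(-3/(t + 2)) dt.
Step 2. Evaluate the standard form [assuming t > 2]: now 3*log(t - 2) + ∫(-1/(t - 3)) dt + ∫(-3/(t + 2)) dt.
Step 3. Evaluate the standard form [assuming t > -2]: now 3*log(t - 2) - 3*log(t + 2) + ∫(-1/(t - 3)) dt.
Step 4. Evaluate the standard form [assuming t > 3]: now -log(t - 3) + 3*log(t - 2) - 3*log(t + 2).
Answer: -log(t - 3) + 3*log(t - 2) - 3*log(t + 2).


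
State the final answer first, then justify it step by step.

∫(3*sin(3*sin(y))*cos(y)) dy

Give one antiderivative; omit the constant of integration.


The answer is -cos(3*sin(y)).
Step 1. Substitute u = sin(y), turning ∫(3*sin(3*sin(y))*cos(y)) dy into ∫(3*sin(3*u)) du: now ∫(3*sin(3*u)) du.
Step 2. Evaluate the standard form: now -cos(3*u).
Step 3. Substitute back u = sin(y): now -cos(3*sin(y)).
Answer: -cos(3*sin(y)).


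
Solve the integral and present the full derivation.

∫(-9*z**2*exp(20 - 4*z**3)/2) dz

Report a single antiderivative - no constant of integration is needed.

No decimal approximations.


Step 1. Substitute u = z**3 - 5, turning ∫(-9*z**2*exp(20 - 4*z**3)/2) dz into ∫(-3*exp(-4*u)/2) du: now ∫(-3*exp(-4*u)/2) du.
Step 2. Evaluate the standard form: now 3*exp(-4*u)/8.
Step 3. Substitute back u = z**3 - 5: now 3*exp(20 - 4*z**3)/8.
Answer: 3*exp(20 - 4*z**3)/8.


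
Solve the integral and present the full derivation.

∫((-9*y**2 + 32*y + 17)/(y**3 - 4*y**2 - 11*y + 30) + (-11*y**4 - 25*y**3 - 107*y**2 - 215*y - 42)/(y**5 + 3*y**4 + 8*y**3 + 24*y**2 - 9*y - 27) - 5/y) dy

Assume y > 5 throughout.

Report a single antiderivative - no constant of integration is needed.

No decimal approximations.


Step 1. Rewrite: now ∫(-5/y) dy + ∫((-9*y**2 + 32*y + 17)/(y**3 - 4*y**2 - 11*y + 30)) dy + ∫((-11*y**4 - 25*y**3 - 107*y**2 - 215*y - 42)/(y**5 + 3*y**4 + 8*y**3 + 24*y**2 - 9*y - 27)) dy.
Step 2. Decompose ∫((-11*y**4 - 25*y**3 - 107*y**2 - 215*y - 42)/(y**5 + 3*y**4 + 8*y**3 + 24*y**2 - 9*y - 27)) dy by partial fractions, (-11*y**4 - 25*y**3 - 107*y**2 - 215*y - 42)/(y**5 + 3*y**4 + 8*y**3 + 24*y**2 - 9*y - 27) = -1/(y**2 + 9) - 4/(y + 3) - 2/(y + 1) - 5/(y - 1): now ∫(-5/y) dy + ∫((-9*y**2 + 32*y + 17)/(y**3 - 4*y**2 - 11*y + 30)) dy + ∫(-5/(y - 1)) dy + ∫(-2/(y + 1)) dy + ∫(-4/(y + 3)) dy + ∫(-1/(y**2 + 9)) dy.
Step 3. Evaluate the standard form [assuming y > -3]: now -4*log(y + 3) + ∫(-5/y) dy + ∫((-9*y**2 + 32*y + 17)/(y**3 - 4*y**2 - 11*y + 30)) dy + ∫(-5/(y - 1)) dy + ∫(-2/(y + 1)) dy + ∫(-1/(y**2 + 9)) dy.
Step 4. Evaluate the standard form [assuming y > -1]: now -2*log(y + 1) - 4*log(y + 3) + ∫(-5/y) dy + ∫((-9*y**2 + 32*y + 17)/(y**3 - 4*y**2 - 11*y + 30)) dy + ∫(-5/(y - 1)) dy + ∫(-1/(y**2 + 9)) dy.
Step 5. Evaluate the standard form [assuming y > 1]: now -5*log(y - 1) - 2*log(y + 1) - 4*log(y + 3) + ∫(-5/y) dy + ∫((-9*y**2 + 32*y + 17)/(y**3 - 4*y**2 - 11*y + 30)) dy + ∫(-1/(y**2 + 9)) dy.
Step 6. Evaluate the standard form: now -5*log(y - 1) - 2*log(y + 1) - 4*log(y + 3) - atan(y/3)/3 + ∫(-5/y) dy + ∫((-9*y**2 + 32*y + 17)/(y**3 - 4*y**2 - 11*y + 30)) dy.
Step 7. Evaluate the standard form [assuming y > 0]: now -5*log(y) - 5*log(y - 1) - 2*log(y + 1) - 4*log(y + 3) - atan(y/3)/3 + ∫((-9*y**2 + 32*y + 17)/(y**3 - 4*y**2 - 11*y + 30)) dy.
Step 8. Decompose ∫((-9*y**2 + 32*y + 17)/(y**3 - 4*y**2 - 11*y + 30)) dy by partial fractions, (-9*y**2 + 32*y + 17)/(y**3 - 4*y**2 - 11*y + 30) = -4/(y + 3) - 3/(y - 2) - 2/(y - 5): now -5*log(y) - 5*log(y - 1) - 2*log(y + 1) - 4*log(y + 3) - atan(y/3)/3 + ∫(-2/(y - 5)) dy + ∫(-3/(y - 2)) dy + ∫(-4/(y + 3)) dy.
Step 9. Evaluate the standard form [assuming y > 5]: now -5*log(y) - 2*log(y - 5) - 5*log(y - 1) - 2*log(y + 1) - 4*log(y + 3) - atan(y/3)/3 + ∫(-3/(y - 2)) dy + ∫(-4/(y + 3)) dy.
Step 10. Evaluate the standard form [assuming y > -3]: now -5*log(y) - 2*log(y - 5) - 5*log(y - 1) - 2*log(y + 1) - 8*log(y + 3) - atan(y/3)/3 + ∫(-3/(y - 2)) dy.
Step 11. Evaluate the standard form [assuming y > 2]: now -5*log(y) - 2*log(y - 5) - 3*log(y - 2) - 5*log(y - 1) - 2*log(y + 1) - 8*log(y + 3) - atan(y/3)/3.
Answer: -5*log(y) - 2*log(y - 5) - 3*log(y - 2) - 5*log(y - 1) - 2*log(y + 1) - 8*log(y + 3) - atan(y/3)/3.


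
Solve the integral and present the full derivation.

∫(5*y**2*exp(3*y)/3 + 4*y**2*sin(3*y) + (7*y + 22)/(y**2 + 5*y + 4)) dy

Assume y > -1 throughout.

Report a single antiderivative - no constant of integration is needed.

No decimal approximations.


Step 1. Rewrite: now ∫(5*y**2*exp(3*y)/3) dy + ∫(4*y**2*sin(3*y)) dy + ∫((7*y + 22)/(y**2 + 5*y + 4)) dy.
Step 2. Decompose ∫((7*y + 22)/(y**2 + 5*y + 4)) dy by partial fractions, (7*y + 22)/(y**2 + 5*y + 4) = 2/(y + 4) + 5/(y + 1): now ∫(5*y**2*exp(3*y)/3) dy + ∫(4*y**2*sin(3*y)) dy + ∫(5/(y + 1)) dy + ∫(2/(y + 4)) dy.
Step 3. Evaluate the standard form [assuming y > -4]: now 2*log(y + 4) + ∫(5*y**2*exp(3*y)/3) dy + ∫(4*y**2*sin(3*y)) dy + ∫(5/(y + 1)) dy.
Step 4. Evaluate the standard form [assuming y > -1]: now 5*log(y + 1) + 2*log(y + 4) + ∫(5*y**2*exp(3*y)/3) dy + ∫(4*y**2*sin(3*y)) dy.
Step 5. Integrate ∫(4*y**2*sin(3*y)) dy by parts with u = y**2, dv = (4*sin(3*y)) dy, so v = -4*cos(3*y)/3: now -4*y**2*cos(3*y)/3 + 5*log(y + 1) + 2*log(y + 4) + ∫(8*y*cos(3*y)/3) dy + ∫(5*y**2*exp(3*y)/3) dy.
Step 6. Integrate ∫(8*y*cos(3*y)/3) dy by parts with u = y, dv = (8*cos(3*y)/3) dy, so v = 8*sin(3*y)/9: now -4*y**2*cos(3*y)/3 + 8*y*sin(3*y)/9 + 5*log(y + 1) + 2*log(y + 4) + ∫(5*y**2*exp(3*y)/3) dy + ∫(-8*sin(3*y)/9) dy.
Step 7. Evaluate the standard form: now -4*y**2*cos(3*y)/3 + 8*y*sin(3*y)/9 + 5*log(y + 1) + 2*log(y + 4) + 8*cos(3*y)/27 + ∫(5*y**2*exp(3*y)/3) dy.
Step 8. Integrate ∫(5*y**2*exp(3*y)/3) dy by parts with u = y**2, dv = (5*exp(3*y)/3) dy, so v = 5*exp(3*y)/9: now 5*y**2*exp(3*y)/9 - 4*y**2*cos(3*y)/3 + 8*y*sin(3*y)/9 + 5*log(y + 1) + 2*log(y + 4) + 8*cos(3*y)/27 + ∫(-10*y*exp(3*y)/9) dy.
Step 9. Integrate ∫(-10*y*exp(3*y)/9) dy by parts with u = y, dv = (-10*exp(3*y)/9) dy, so v = -10*exp(3*y)/27: now 5*y**2*exp(3*y)/9 - 4*y**2*cos(3*y)/3 - 10*y*exp(3*y)/27 + 8*y*sin(3*y)/9 + 5*log(y + 1) + 2*log(y + 4) + 8*cos(3*y)/27 + ∫(10*exp(3*y)/27) dy.
Step 10. Evaluate the standard form: now 5*y**2*exp(3*y)/9 - 4*y**2*cos(3*y)/3 - 10*y*exp(3*y)/27 + 8*y*sin(3*y)/9 + 10*exp(3*y)/81 + 5*log(y + 1) + 2*log(y + 4) + 8*cos(3*y)/27.
Answer: 5*y**2*exp(3*y)/9 - 4*y**2*cos(3*y)/3 - 10*y*exp(3*y)/27 + 8*y*sin(3*y)/9 + 10*exp(3*y)/81 + 5*log(y + 1) + 2*log(y + 4) + 8*cos(3*y)/27.


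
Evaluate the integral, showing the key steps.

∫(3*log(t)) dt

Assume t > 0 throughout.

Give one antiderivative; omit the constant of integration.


Step 1. Integrate ∫(3*log(t)) dt by parts with u = log(t), dv = (3) dt, so v = 3*t [assuming t > 0]: now 3*t*log(t) + ∫(-3) dt.
Step 2. Evaluate the standard form: now 3*t*log(t) - 3*t.
Answer: 3*t*log(t) - 3*t.


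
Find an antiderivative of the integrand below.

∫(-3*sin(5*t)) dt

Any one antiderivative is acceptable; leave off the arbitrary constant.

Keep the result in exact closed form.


Answer: 3*cos(5*t)/5.


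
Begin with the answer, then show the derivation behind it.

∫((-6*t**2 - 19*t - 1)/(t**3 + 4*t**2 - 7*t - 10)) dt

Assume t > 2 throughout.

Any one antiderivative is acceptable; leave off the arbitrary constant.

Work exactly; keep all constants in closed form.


The answer is -3*log(t - 2) - log(t + 1) - 2*log(t + 5).
Step 1. Decompose ∫((-6*t**2 - 19*t - 1)/(t**3 + 4*t**2 - 7*t - 10)) dt by partial fractions, (-6*t**2 - 19*t - 1)/(t**3 + 4*t**2 - 7*t - 10) = -2/(t + 5) - 1/(t + 1) - 3/(t - 2): now ∫(-3/(t - 2)) dt + ∫(-1/(t + 1)) dt + ∫(-2/(t + 5)) dt.
Step 2. Evaluate the standard form [assuming t > -5]: now -2*log(t + 5) + ∫(-3/(t - 2)) dt + ∫(-1/(t + 1)) dt.
Step 3. Evaluate the standard form [assuming t > 2]: now -3*log(t - 2) - 2*log(t + 5) + ∫(-1/(t + 1)) dt.
Step 4. Evaluate the standard form [assuming t > -1]: now -3*log(t - 2) - log(t + 1) - 2*log(t + 5).
Answer: -3*log(t - 2) - log(t + 1) - 2*log(t + 5).


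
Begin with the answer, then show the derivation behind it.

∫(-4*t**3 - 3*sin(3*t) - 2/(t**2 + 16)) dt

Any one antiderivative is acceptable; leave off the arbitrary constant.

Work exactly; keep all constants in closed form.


The answer is -t**4 + cos(3*t) - atan(t/4)/2.
Step 1. Rewrite: now ∫(-4*t**3) dt + ∫(-2/(t**2 + 16)) dt + ∫(-3*sin(3*t)) dt.
Step 2. Evaluate the standard form: now -t**4 + ∫(-2/(t**2 + 16)) dt + ∫(-3*sin(3*t)) dt.
Step 3. Evaluate the standard form: now -t**4 + cos(3*t) + ∫(-2/(t**2 + 16)) dt.
Step 4. Evaluate the standard form: now -t**4 + cos(3*t) - atan(t/4)/2.
Answer: -t**4 + cos(3*t) - atan(t/4)/2.


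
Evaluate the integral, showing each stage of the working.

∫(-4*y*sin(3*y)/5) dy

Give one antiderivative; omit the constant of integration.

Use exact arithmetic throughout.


Step 1. Integrate ∫(-4*y*sin(3*y)/5) dy by parts with u = y, dv = (-4*sin(3*y)/5) dy, so v = 4*cos(3*y)/15: now 4*y*cos(3*y)/15 + ∫(-4*cos(3*y)/15) dy.
Step 2. Evaluate the standard form: now 4*y*cos(3*y)/15 - 4*sin(3*y)/45.
Answer: 4*y*cos(3*y)/15 - 4*sin(3*y)/45.


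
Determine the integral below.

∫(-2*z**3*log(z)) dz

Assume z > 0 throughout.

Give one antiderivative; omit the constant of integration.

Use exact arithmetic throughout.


Answer: -z**4*log(z)/2 + z**4/8.


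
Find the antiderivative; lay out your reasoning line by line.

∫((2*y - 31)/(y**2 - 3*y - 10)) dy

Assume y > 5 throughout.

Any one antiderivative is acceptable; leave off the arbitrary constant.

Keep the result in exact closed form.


Step 1. Decompose ∫((2*y - 31)/(y**2 - 3*y - 10)) dy by partial fractions, (2*y - 31)/(y**2 - 3*y - 10) = 5/(y + 2) - 3/(y - 5): now ∫(-3/(y - 5)) dy + ∫(5/(y + 2)) dy.
Step 2. Evaluate the standard form [assuming y > -2]: now 5*log(y + 2) + ∫(-3/(y - 5)) dy.
Step 3. Evaluate the standard form [assuming y > 5]: now -3*log(y - 5) + 5*log(y + 2).
Answer: -3*log(y - 5) + 5*log(y + 2).


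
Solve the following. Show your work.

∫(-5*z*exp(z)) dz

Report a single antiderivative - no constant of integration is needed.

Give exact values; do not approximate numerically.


Step 1. Integrate ∫(-5*z*exp(z)) dz by parts with u = z, dv = (-5*exp(z)) dz, so v = -5*exp(z): now -5*z*exp(z) + ∫(5*exp(z)) dz.
Step 2. Evaluate the standard form: now -5*z*exp(z) + 5*exp(z).
Answer: -5*z*exp(z) + 5*exp(z).


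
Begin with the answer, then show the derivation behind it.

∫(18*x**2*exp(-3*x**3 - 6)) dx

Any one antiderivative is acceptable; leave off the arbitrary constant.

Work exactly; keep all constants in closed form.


The answer is -2*exp(-3*x**3 - 6).
Step 1. Substitute u = x**3 + 2, turning ∫(18*x**2*exp(-3*x**3 - 6)) dx into ∫(6*exp(-3*u)) du: now ∫(6*exp(-3*u)) du.
Step 2. Evaluate the standard form: now -2*exp(-3*u).
Step 3. Substitute back u = x**3 + 2: now -2*exp(-3*x**3 - 6).
Answer: -2*exp(-3*x**3 - 6).


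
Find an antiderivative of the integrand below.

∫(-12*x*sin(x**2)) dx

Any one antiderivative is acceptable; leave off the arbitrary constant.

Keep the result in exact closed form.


Answer: 6*cos(x**2).


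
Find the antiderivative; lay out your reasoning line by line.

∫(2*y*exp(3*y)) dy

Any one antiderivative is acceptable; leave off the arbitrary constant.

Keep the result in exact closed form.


Step 1. Integrate ∫(2*y*exp(3*y)) dy by parts with u = y, dv = (2*exp(3*y)) dy, so v = 2*exp(3*y)/3: now 2*y*exp(3*y)/3 + ∫(-2*exp(3*y)/3) dy.
Step 2. Evaluate the standard form: now 2*y*exp(3*y)/3 - 2*exp(3*y)/9.
Answer: 2*y*exp(3*y)/3 - 2*exp(3*y)/9.


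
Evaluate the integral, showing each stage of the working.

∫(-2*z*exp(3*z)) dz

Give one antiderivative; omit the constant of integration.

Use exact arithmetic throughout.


Step 1. Integrate ∫(-2*z*exp(3*z)) dz by parts with u = z, dv = (-2*exp(3*z)) dz, so v = -2*exp(3*z)/3: now -2*z*exp(3*z)/3 + ∫(2*exp(3*z)/3) dz.
Step 2. Evaluate the standard form: now -2*z*exp(3*z)/3 + 2*exp(3*z)/9.
Answer: -2*z*exp(3*z)/3 + 2*exp(3*z)/9.


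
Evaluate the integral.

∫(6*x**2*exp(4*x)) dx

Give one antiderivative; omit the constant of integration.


Answer: 3*x**2*exp(4*x)/2 - 3*x*exp(4*x)/4 + 3*exp(4*x)/16.


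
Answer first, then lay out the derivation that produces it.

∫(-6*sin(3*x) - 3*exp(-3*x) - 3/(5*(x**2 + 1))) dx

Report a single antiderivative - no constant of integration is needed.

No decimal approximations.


The answer is 2*cos(3*x) - 3*atan(x)/5 + exp(-3*x).
Step 1. Rewrite: now ∫(-3/(5*(x**2 + 1))) dx + ∫(-3*exp(-3*x)) dx + ∫(-6*sin(3*x)) dx.
Step 2. Evaluate the standard form: now 2*cos(3*x) + ∫(-3/(5*(x**2 + 1))) dx + ∫(-3*exp(-3*x)) dx.
Step 3. Evaluate the standard form: now 2*cos(3*x) + ∫(-3/(5*(x**2 + 1))) dx + exp(-3*x).
Step 4. Evaluate the standard form: now 2*cos(3*x) - 3*atan(x)/5 + exp(-3*x).
Answer: 2*cos(3*x) - 3*atan(x)/5 + exp(-3*x).


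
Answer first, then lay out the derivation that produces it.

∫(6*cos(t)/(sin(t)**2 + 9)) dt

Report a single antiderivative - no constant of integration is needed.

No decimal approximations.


The answer is 2*atan(sin(t)/3).
Step 1. Substitute u = sin(t), turning ∫(6*cos(t)/(sin(t)**2 + 9)) dt into ∫(6/(u**2 + 9)) du: now ∫(6/(u**2 + 9)) du.
Step 2. Evaluate the standard form: now 2*atan(u/3).
Step 3. Substitute back u = sin(t): now 2*atan(sin(t)/3).
Answer: 2*atan(sin(t)/3).


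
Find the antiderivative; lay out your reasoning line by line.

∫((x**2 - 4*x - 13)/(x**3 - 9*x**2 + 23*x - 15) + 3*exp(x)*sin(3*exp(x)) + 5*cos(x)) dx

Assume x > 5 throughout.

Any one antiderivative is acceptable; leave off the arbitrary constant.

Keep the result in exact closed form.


Step 1. Rewrite: now ∫((x**2 - 4*x - 13)/(x**3 - 9*x**2 + 23*x - 15)) dx + ∫(3*exp(x)*sin(3*exp(x))) dx + ∫(5*cos(x)) dx.
Step 2. Decompose ∫((x**2 - 4*x - 13)/(x**3 - 9*x**2 + 23*x - 15)) dx by partial fractions, (x**2 - 4*x - 13)/(x**3 - 9*x**2 + 23*x - 15) = -2/(x - 1) + 4/(x - 3) - 1/(x - 5): now ∫(3*exp(x)*sin(3*exp(x))) dx + ∫(-1/(x - 5)) dx + ∫(4/(x - 3)) dx + ∫(-2/(x - 1)) dx + ∫(5*cos(x)) dx.
Step 3. Evaluate the standard form [assuming x > 5]: now -log(x - 5) + ∫(3*exp(x)*sin(3*exp(x))) dx + ∫(4/(x - 3)) dx + ∫(-2/(x - 1)) dx + ∫(5*cos(x)) dx.
Step 4. Evaluate the standard form [assuming x > 3]: now -log(x - 5) + 4*log(x - 3) + ∫(3*exp(x)*sin(3*exp(x))) dx + ∫(-2/(x - 1)) dx + ∫(5*cos(x)) dx.
Step 5. Evaluate the standard form [assuming x > 1]: now -log(x - 5) + 4*log(x - 3) - 2*log(x - 1) + ∫(3*exp(x)*sin(3*exp(x))) dx + ∫(5*cos(x)) dx.
Step 6. Evaluate the standard form: now -log(x - 5) + 4*log(x - 3) - 2*log(x - 1) + 5*sin(x) + ∫(3*exp(x)*sin(3*exp(x))) dx.
Step 7. Substitute u = exp(x), turning ∫(3*exp(x)*sin(3*exp(x))) dx into ∫(3*sin(3*u)) du: now -log(x - 5) + 4*log(x - 3) - 2*log(x - 1) + 5*sin(x) + ∫(3*sin(3*u)) du.
Step 8. Evaluate the standard form: now -log(x - 5) + 4*log(x - 3) - 2*log(x - 1) + 5*sin(x) - cos(3*u).
Step 9. Substitute back u = exp(x): now -log(x - 5) + 4*log(x - 3) - 2*log(x - 1) + 5*sin(x) - cos(3*exp(x)).
Answer: -log(x - 5) + 4*log(x - 3) - 2*log(x - 1) + 5*sin(x) - cos(3*exp(x)).


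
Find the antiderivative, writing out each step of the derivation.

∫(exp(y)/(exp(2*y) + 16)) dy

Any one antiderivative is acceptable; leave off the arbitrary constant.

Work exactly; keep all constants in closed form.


Step 1. Substitute u = exp(y), turning ∫(exp(y)/(exp(2*y) + 16)) dy into ∫(1/(u**2 + 16)) du: now ∫(1/(u**2 + 16)) du.
Step 2. Evaluate the standard form: now atan(u/4)/4.
Step 3. Substitute back u = exp(y): now atan(exp(y)/4)/4.
Answer: atan(exp(y)/4)/4.


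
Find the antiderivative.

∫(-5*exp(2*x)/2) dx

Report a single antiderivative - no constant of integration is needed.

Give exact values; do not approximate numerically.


Answer: -5*exp(2*x)/4.


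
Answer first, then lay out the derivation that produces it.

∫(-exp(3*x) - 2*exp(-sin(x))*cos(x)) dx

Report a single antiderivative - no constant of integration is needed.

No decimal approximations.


The answer is -exp(3*x)/3 + 2*exp(-sin(x)).
Step 1. Rewrite: now ∫(-2*exp(-sin(x))*cos(x)) dx + ∫(-exp(3*x)) dx.
Step 2. Substitute u = sin(x), turning ∫(-2*exp(-sin(x))*cos(x)) dx into ∫(-2*exp(-u)) du: now ∫(-2*exp(-u)) du + ∫(-exp(3*x)) dx.
Step 3. Evaluate the standard form: now ∫(-exp(3*x)) dx + 2*exp(-u).
Step 4. Substitute back u = sin(x): now ∫(-exp(3*x)) dx + 2*exp(-sin(x)).
Step 5. Evaluate the standard form: now -exp(3*x)/3 + 2*exp(-sin(x)).
Answer: -exp(3*x)/3 + 2*exp(-sin(x)).


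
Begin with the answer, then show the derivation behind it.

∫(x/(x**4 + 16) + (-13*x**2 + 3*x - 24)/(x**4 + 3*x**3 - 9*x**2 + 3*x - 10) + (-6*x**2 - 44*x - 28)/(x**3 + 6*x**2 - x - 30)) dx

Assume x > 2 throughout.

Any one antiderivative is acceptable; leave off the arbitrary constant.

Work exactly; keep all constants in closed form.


The answer is -6*log(x - 2) - 5*log(x + 3) + 5*log(x + 5) + atan(x) + atan(x**2/4)/8.
Step 1. Rewrite: now ∫(x/(x**4 + 16)) dx + ∫((-13*x**2 + 3*x - 24)/(x**4 + 3*x**3 - 9*x**2 + 3*x - 10)) dx + ∫((-6*x**2 - 44*x - 28)/(x**3 + 6*x**2 - x - 30)) dx.
Step 2. Decompose ∫((-13*x**2 + 3*x - 24)/(x**4 + 3*x**3 - 9*x**2 + 3*x - 10)) dx by partial fractions, (-13*x**2 + 3*x - 24)/(x**4 + 3*x**3 - 9*x**2 + 3*x - 10) = 1/(x**2 + 1) + 2/(x + 5) - 2/(x - 2): now ∫(x/(x**4 + 16)) dx + ∫((-6*x**2 - 44*x - 28)/(x**3 + 6*x**2 - x - 30)) dx + ∫(-2/(x - 2)) dx + ∫(2/(x + 5)) dx + ∫(1/(x**2 + 1)) dx.
Step 3. Evaluate the standard form [assuming x > -5]: now 2*log(x + 5) + ∫(x/(x**4 + 16)) dx + ∫((-6*x**2 - 44*x - 28)/(x**3 + 6*x**2 - x - 30)) dx + ∫(-2/(x - 2)) dx + ∫(1/(x**2 + 1)) dx.
Step 4. Evaluate the standard form [assuming x > 2]: now -2*log(x - 2) + 2*log(x + 5) + ∫(x/(x**4 + 16)) dx + ∫((-6*x**2 - 44*x - 28)/(x**3 + 6*x**2 - x - 30)) dx + ∫(1/(x**2 + 1)) dx.
Step 5. Evaluate the standard form: now -2*log(x - 2) + 2*log(x + 5) + atan(x) + ∫(x/(x**4 + 16)) dx + ∫((-6*x**2 - 44*x - 28)/(x**3 + 6*x**2 - x - 30)) dx.
Step 6. Substitute u = x**2, turning ∫(x/(x**4 + 16)) dx into ∫(1/(2*(u**2 + 16))) du: now -2*log(x - 2) + 2*log(x + 5) + atan(x) + ∫((-6*x**2 - 44*x - 28)/(x**3 + 6*x**2 - x - 30)) dx + ∫(1/(2*(u**2 + 16))) du.
Step 7. Evaluate the standard form: now -2*log(x - 2) + 2*log(x + 5) + atan(u/4)/8 + atan(x) + ∫((-6*x**2 - 44*x - 28)/(x**3 + 6*x**2 - x - 30)) dx.
Step 8. Substitute back u = x**2: now -2*log(x - 2) + 2*log(x + 5) + atan(x) + atan(x**2/4)/8 + ∫((-6*x**2 - 44*x - 28)/(x**3 + 6*x**2 - x - 30)) dx.
Step 9. Decompose ∫((-6*x**2 - 44*x - 28)/(x**3 + 6*x**2 - x - 30)) dx by partial fractions, (-6*x**2 - 44*x - 28)/(x**3 + 6*x**2 - x - 30) = 3/(x + 5) - 5/(x + 3) - 4/(x - 2): now -2*log(x - 2) + 2*log(x + 5) + atan(x) + atan(x**2/4)/8 + ∫(-4/(x - 2)) dx + ∫(-5/(x + 3)) dx + ∫(3/(x + 5)) dx.
Step 10. Evaluate the standard form [assuming x > -3]: now -2*log(x - 2) - 5*log(x + 3) + 2*log(x + 5) + atan(x) + atan(x**2/4)/8 + ∫(-4/(x - 2)) dx + ∫(3/(x + 5)) dx.
Step 11. Evaluate the standard form [assuming x > -5]: now -2*log(x - 2) - 5*log(x + 3) + 5*log(x + 5) + atan(x) + atan(x**2/4)/8 + ∫(-4/(x - 2)) dx.
Step 12. Evaluate the standard form [assuming x > 2]: now -6*log(x - 2) - 5*log(x + 3) + 5*log(x + 5) + atan(x) + atan(x**2/4)/8.
Answer: -6*log(x - 2) - 5*log(x + 3) + 5*log(x + 5) + atan(x) + atan(x**2/4)/8.


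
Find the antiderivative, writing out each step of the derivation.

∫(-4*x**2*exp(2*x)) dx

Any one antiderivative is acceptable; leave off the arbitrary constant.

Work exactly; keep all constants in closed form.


Step 1. Integrate ∫(-4*x**2*exp(2*x)) dx by parts with u = x**2, dv = (-4*exp(2*x)) dx, so v = -2*exp(2*x): now -2*x**2*exp(2*x) + ∫(4*x*exp(2*x)) dx.
Step 2. Integrate ∫(4*x*exp(2*x)) dx by parts with u = x, dv = (4*exp(2*x)) dx, so v = 2*exp(2*x): now -2*x**2*exp(2*x) + 2*x*exp(2*x) + ∫(-2*exp(2*x)) dx.
Step 3. Evaluate the standard form: now -2*x**2*exp(2*x) + 2*x*exp(2*x) - exp(2*x).
Answer: -2*x**2*exp(2*x) + 2*x*exp(2*x) - exp(2*x).


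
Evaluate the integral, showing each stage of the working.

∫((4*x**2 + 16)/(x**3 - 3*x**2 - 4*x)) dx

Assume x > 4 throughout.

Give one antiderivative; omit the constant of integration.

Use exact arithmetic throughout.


Step 1. Decompose ∫((4*x**2 + 16)/(x**3 - 3*x**2 - 4*x)) dx by partial fractions, (4*x**2 + 16)/(x**3 - 3*x**2 - 4*x) = 4/(x + 1) + 4/(x - 4) - 4/x: now ∫(-4/x) dx + ∫(4/(x - 4)) dx + ∫(4/(x + 1)) dx.
Step 2. Evaluate the standard form [assuming x > -1]: now 4*log(x + 1) + ∫(-4/x) dx + ∫(4/(x - 4)) dx.
Step 3. Evaluate the standard form [assuming x > 4]: now 4*log(x - 4) + 4*log(x + 1) + ∫(-4/x) dx.
Step 4. Evaluate the standard form [assuming x > 0]: now -4*log(x) + 4*log(x - 4) + 4*log(x + 1).
Answer: -4*log(x) + 4*log(x - 4) + 4*log(x + 1).


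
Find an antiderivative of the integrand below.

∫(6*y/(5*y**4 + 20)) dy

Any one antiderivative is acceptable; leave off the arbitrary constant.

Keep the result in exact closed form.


Answer: 3*atan(y**2/2)/10.


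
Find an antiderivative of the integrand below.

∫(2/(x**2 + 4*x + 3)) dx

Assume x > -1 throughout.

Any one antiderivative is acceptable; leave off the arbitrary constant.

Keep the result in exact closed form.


Answer: log(x + 1) - log(x + 3).


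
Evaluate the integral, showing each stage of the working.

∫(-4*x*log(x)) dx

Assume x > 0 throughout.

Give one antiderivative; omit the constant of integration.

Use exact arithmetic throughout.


Step 1. Integrate ∫(-4*x*log(x)) dx by parts with u = log(x), dv = (-4*x) dx, so v = -2*x**2 [assuming x > 0]: now -2*x**2*log(x) + ∫(2*x) dx.
Step 2. Evaluate the standard form: now -2*x**2*log(x) + x**2.
Answer: -2*x**2*log(x) + x**2.


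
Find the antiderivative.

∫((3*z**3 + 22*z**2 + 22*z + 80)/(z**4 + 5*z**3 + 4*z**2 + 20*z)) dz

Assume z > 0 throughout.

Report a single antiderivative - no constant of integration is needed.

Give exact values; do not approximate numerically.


Answer: 4*log(z) - log(z + 5) + atan(z/2).


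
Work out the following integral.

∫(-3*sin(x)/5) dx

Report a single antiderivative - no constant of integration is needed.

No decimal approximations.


Answer: 3*cos(x)/5.


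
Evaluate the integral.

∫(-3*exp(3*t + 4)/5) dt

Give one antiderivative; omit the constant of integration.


Answer: -exp(3*t + 4)/5.


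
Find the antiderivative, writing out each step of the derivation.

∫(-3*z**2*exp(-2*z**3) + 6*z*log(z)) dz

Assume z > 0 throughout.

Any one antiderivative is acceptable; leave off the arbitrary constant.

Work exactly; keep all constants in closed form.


Step 1. Rewrite: now ∫(6*z*log(z)) dz + ∫(-3*z**2*exp(-2*z**3)) dz.
Step 2. Substitute u = z**3, turning ∫(-3*z**2*exp(-2*z**3)) dz into ∫(-exp(-2*u)) du: now ∫(6*z*log(z)) dz + ∫(-exp(-2*u)) du.
Step 3. Evaluate the standard form: now ∫(6*z*log(z)) dz + exp(-2*u)/2.
Step 4. Substitute back u = z**3: now ∫(6*z*log(z)) dz + exp(-2*z**3)/2.
Step 5. Integrate ∫(6*z*log(z)) dz by parts with u = log(z), dv = (6*z) dz, so v = 3*z**2 [assuming z > 0]: now 3*z**2*log(z) + ∫(-3*z) dz + exp(-2*z**3)/2.
Step 6. Evaluate the standard form: now 3*z**2*log(z) - 3*z**2/2 + exp(-2*z**3)/2.
Answer: 3*z**2*log(z) - 3*z**2/2 + exp(-2*z**3)/2.


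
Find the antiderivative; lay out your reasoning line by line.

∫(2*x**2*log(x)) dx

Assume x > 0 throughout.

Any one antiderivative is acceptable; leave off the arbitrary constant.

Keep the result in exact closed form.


Step 1. Integrate ∫(2*x**2*log(x)) dx by parts with u = log(x), dv = (2*x**2) dx, so v = 2*x**3/3 [assuming x > 0]: now 2*x**3*log(x)/3 + ∫(-2*x**2/3) dx.
Step 2. Evaluate the standard form: now 2*x**3*log(x)/3 - 2*x**3/9.
Answer: 2*x**3*log(x)/3 - 2*x**3/9.


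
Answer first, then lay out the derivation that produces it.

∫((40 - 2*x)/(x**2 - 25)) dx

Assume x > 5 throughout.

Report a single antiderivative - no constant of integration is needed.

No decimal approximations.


The answer is 3*log(x - 5) - 5*log(x + 5).
Step 1. Decompose ∫((40 - 2*x)/(x**2 - 25)) dx by partial fractions, (40 - 2*x)/(x**2 - 25) = -5/(x + 5) + 3/(x - 5): now ∫(3/(x - 5)) dx + ∫(-5/(x + 5)) dx.
Step 2. Evaluate the standard form [assuming x > 5]: now 3*log(x - 5) + ∫(-5/(x + 5)) dx.
Step 3. Evaluate the standard form [assuming x > -5]: now 3*log(x - 5) - 5*log(x + 5).
Answer: 3*log(x - 5) - 5*log(x + 5).


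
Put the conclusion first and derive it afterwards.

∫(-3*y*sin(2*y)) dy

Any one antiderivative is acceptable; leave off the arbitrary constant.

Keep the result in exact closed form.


The answer is 3*y*cos(2*y)/2 - 3*sin(2*y)/4.
Step 1. Integrate ∫(-3*y*sin(2*y)) dy by parts with u = y, dv = (-3*sin(2*y)) dy, so v = 3*cos(2*y)/2: now 3*y*cos(2*y)/2 + ∫(-3*cos(2*y)/2) dy.
Step 2. Evaluate the standard form: now 3*y*cos(2*y)/2 - 3*sin(2*y)/4.
Answer: 3*y*cos(2*y)/2 - 3*sin(2*y)/4.


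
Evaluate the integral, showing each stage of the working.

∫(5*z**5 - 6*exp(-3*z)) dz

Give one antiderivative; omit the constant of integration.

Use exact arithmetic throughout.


Step 1. Rewrite: now ∫(5*z**5) dz + ∫(-6*exp(-3*z)) dz.
Step 2. Evaluate the standard form: now ∫(5*z**5) dz + 2*exp(-3*z).
Step 3. Evaluate the standard form: now 5*z**6/6 + 2*exp(-3*z).
Answer: 5*z**6/6 + 2*exp(-3*z).


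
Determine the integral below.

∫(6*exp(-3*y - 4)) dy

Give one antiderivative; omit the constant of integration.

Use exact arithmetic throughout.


Answer: -2*exp(-3*y - 4).


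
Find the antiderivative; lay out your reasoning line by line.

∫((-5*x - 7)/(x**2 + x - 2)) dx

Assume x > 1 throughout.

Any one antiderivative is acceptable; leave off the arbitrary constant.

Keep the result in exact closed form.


Step 1. Decompose ∫((-5*x - 7)/(x**2 + x - 2)) dx by partial fractions, (-5*x - 7)/(x**2 + x - 2) = -1/(x + 2) - 4/(x - 1): now ∫(-4/(x - 1)) dx + ∫(-1/(x + 2)) dx.
Step 2. Evaluate the standard form [assuming x > 1]: now -4*log(x - 1) + ∫(-1/(x + 2)) dx.
Step 3. Evaluate the standard form [assuming x > -2]: now -4*log(x - 1) - log(x + 2).
Answer: -4*log(x - 1) - log(x + 2).


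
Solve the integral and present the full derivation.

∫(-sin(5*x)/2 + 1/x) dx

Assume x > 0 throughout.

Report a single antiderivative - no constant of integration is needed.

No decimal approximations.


Step 1. Rewrite: now ∫(1/x) dx + ∫(-sin(5*x)/2) dx.
Step 2. Evaluate the standard form [assuming x > 0]: now log(x) + ∫(-sin(5*x)/2) dx.
Step 3. Evaluate the standard form: now log(x) + cos(5*x)/10.
Answer: log(x) + cos(5*x)/10.


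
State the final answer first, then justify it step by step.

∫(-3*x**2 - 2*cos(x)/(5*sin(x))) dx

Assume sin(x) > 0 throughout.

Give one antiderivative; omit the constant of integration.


The answer is -x**3 - 2*log(sin(x))/5.
Step 1. Rewrite: now ∫(-3*x**2) dx + ∫(-2*cos(x)/(5*sin(x))) dx.
Step 2. Evaluate the standard form: now -x**3 + ∫(-2*cos(x)/(5*sin(x))) dx.
Step 3. Substitute u = sin(x), turning ∫(-2*cos(x)/(5*sin(x))) dx into ∫(-2/(5*u)) du: now -x**3 + ∫(-2/(5*u)) du.
Step 4. Evaluate the standard form [assuming u > 0]: now -x**3 - 2*log(u)/5.
Step 5. Substitute back u = sin(x): now -x**3 - 2*log(sin(x))/5.
Answer: -x**3 - 2*log(sin(x))/5.


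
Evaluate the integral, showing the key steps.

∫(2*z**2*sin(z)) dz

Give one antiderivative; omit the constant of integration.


Step 1. Integrate ∫(2*z**2*sin(z)) dz by parts with u = z**2, dv = (2*sin(z)) dz, so v = -2*cos(z): now -2*z**2*cos(z) + ∫(4*z*cos(z)) dz.
Step 2. Integrate ∫(4*z*cos(z)) dz by parts with u = z, dv = (4*cos(z)) dz, so v = 4*sin(z): now -2*z**2*cos(z) + 4*z*sin(z) + ∫(-4*sin(z)) dz.
Step 3. Evaluate the standard form: now -2*z**2*cos(z) + 4*z*sin(z) + 4*cos(z).
Answer: -2*z**2*cos(z) + 4*z*sin(z) + 4*cos(z).


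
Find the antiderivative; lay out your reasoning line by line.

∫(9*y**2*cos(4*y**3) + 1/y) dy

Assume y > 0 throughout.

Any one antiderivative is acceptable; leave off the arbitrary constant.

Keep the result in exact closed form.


Step 1. Rewrite: now ∫(1/y) dy + ∫(9*y**2*cos(4*y**3)) dy.
Step 2. Substitute u = y**3, turning ∫(9*y**2*cos(4*y**3)) dy into ∫(3*cos(4*u)) du: now ∫(1/y) dy + ∫(3*cos(4*u)) du.
Step 3. Evaluate the standard form: now 3*sin(4*u)/4 + ∫(1/y) dy.
Step 4. Substitute back u = y**3: now 3*sin(4*y**3)/4 + ∫(1/y) dy.
Step 5. Evaluate the standard form [assuming y > 0]: now log(y) + 3*sin(4*y**3)/4.
Answer: log(y) + 3*sin(4*y**3)/4.


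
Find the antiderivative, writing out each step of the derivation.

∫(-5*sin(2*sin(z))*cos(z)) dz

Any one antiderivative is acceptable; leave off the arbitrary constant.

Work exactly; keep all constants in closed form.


Step 1. Substitute u = sin(z), turning ∫(-5*sin(2*sin(z))*cos(z)) dz into ∫(-5*sin(2*u)) du: now ∫(-5*sin(2*u)) du.
Step 2. Evaluate the standard form: now 5*cos(2*u)/2.
Step 3. Substitute back u = sin(z): now 5*cos(2*sin(z))/2.
Answer: 5*cos(2*sin(z))/2.


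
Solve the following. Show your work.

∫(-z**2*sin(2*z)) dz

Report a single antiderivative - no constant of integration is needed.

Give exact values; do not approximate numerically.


Step 1. Integrate ∫(-z**2*sin(2*z)) dz by parts with u = z**2, dv = (-sin(2*z)) dz, so v = cos(2*z)/2: now z**2*cos(2*z)/2 + ∫(-z*cos(2*z)) dz.
Step 2. Integrate ∫(-z*cos(2*z)) dz by parts with u = z, dv = (-cos(2*z)) dz, so v = -sin(2*z)/2: now z**2*cos(2*z)/2 - z*sin(2*z)/2 + ∫(sin(2*z)/2) dz.
Step 3. Evaluate the standard form: now z**2*cos(2*z)/2 - z*sin(2*z)/2 - cos(2*z)/4.
Answer: z**2*cos(2*z)/2 - z*sin(2*z)/2 - cos(2*z)/4.


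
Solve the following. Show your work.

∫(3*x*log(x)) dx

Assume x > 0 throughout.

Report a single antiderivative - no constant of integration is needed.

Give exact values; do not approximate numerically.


Step 1. Integrate ∫(3*x*log(x)) dx by parts with u = log(x), dv = (3*x) dx, so v = 3*x**2/2 [assuming x > 0]: now 3*x**2*log(x)/2 + ∫(-3*x/2) dx.
Step 2. Evaluate the standard form: now 3*x**2*log(x)/2 - 3*x**2/4.
Answer: 3*x**2*log(x)/2 - 3*x**2/4.


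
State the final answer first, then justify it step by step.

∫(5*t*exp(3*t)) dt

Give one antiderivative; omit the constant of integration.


The answer is 5*t*exp(3*t)/3 - 5*exp(3*t)/9.
Step 1. Integrate ∫(5*t*exp(3*t)) dt by parts with u = t, dv = (5*exp(3*t)) dt, so v = 5*exp(3*t)/3: now 5*t*exp(3*t)/3 + ∫(-5*exp(3*t)/3) dt.
Step 2. Evaluate the standard form: now 5*t*exp(3*t)/3 - 5*exp(3*t)/9.
Answer: 5*t*exp(3*t)/3 - 5*exp(3*t)/9.


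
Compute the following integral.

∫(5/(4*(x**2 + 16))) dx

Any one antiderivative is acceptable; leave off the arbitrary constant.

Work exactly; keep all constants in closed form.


Answer: 5*atan(x/4)/16.


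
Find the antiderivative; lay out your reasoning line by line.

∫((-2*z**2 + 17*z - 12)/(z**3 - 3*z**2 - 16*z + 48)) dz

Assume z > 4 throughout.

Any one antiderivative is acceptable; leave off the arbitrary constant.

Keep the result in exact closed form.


Step 1. Decompose ∫((-2*z**2 + 17*z - 12)/(z**3 - 3*z**2 - 16*z + 48)) dz by partial fractions, (-2*z**2 + 17*z - 12)/(z**3 - 3*z**2 - 16*z + 48) = -2/(z + 4) - 3/(z - 3) + 3/(z - 4): now ∫(3/(z - 4)) dz + ∫(-3/(z - 3)) dz + ∫(-2/(z + 4)) dz.
Step 2. Evaluate the standard form [assuming z > 3]: now -3*log(z - 3) + ∫(3/(z - 4)) dz + ∫(-2/(z + 4)) dz.
Step 3. Evaluate the standard form [assuming z > -4]: now -3*log(z - 3) - 2*log(z + 4) + ∫(3/(z - 4)) dz.
Step 4. Evaluate the standard form [assuming z > 4]: now 3*log(z - 4) - 3*log(z - 3) - 2*log(z + 4).
Answer: 3*log(z - 4) - 3*log(z - 3) - 2*log(z + 4).


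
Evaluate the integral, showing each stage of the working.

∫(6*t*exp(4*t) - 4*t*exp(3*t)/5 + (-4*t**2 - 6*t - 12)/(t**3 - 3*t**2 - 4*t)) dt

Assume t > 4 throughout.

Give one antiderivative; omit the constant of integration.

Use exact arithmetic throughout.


Step 1. Rewrite: now ∫(-4*t*exp(3*t)/5) dt + ∫(6*t*exp(4*t)) dt + ∫((-4*t**2 - 6*t - 12)/(t**3 - 3*t**2 - 4*t)) dt.
Step 2. Integrate ∫(-4*t*exp(3*t)/5) dt by parts with u = t, dv = (-4*exp(3*t)/5) dt, so v = -4*exp(3*t)/15: now -4*t*exp(3*t)/15 + ∫(6*t*exp(4*t)) dt + ∫((-4*t**2 - 6*t - 12)/(t**3 - 3*t**2 - 4*t)) dt + ∫(4*exp(3*t)/15) dt.
Step 3. Evaluate the standard form: now -4*t*exp(3*t)/15 + 4*exp(3*t)/45 + ∫(6*t*exp(4*t)) dt + ∫((-4*t**2 - 6*t - 12)/(t**3 - 3*t**2 - 4*t)) dt.
Step 4. Decompose ∫((-4*t**2 - 6*t - 12)/(t**3 - 3*t**2 - 4*t)) dt by partial fractions, (-4*t**2 - 6*t - 12)/(t**3 - 3*t**2 - 4*t) = -2/(t + 1) - 5/(t - 4) + 3/t: now -4*t*exp(3*t)/15 + 4*exp(3*t)/45 + ∫(3/t) dt + ∫(6*t*exp(4*t)) dt + ∫(-5/(t - 4)) dt + ∫(-2/(t + 1)) dt.
Step 5. Evaluate the standard form [assuming t > 4]: now -4*t*exp(3*t)/15 + 4*exp(3*t)/45 - 5*log(t - 4) + ∫(3/t) dt + ∫(6*t*exp(4*t)) dt + ∫(-2/(t + 1)) dt.
Step 6. Evaluate the standard form [assuming t > -1]: now -4*t*exp(3*t)/15 + 4*exp(3*t)/45 - 5*log(t - 4) - 2*log(t + 1) + ∫(3/t) dt + ∫(6*t*exp(4*t)) dt.
Step 7. Evaluate the standard form [assuming t > 0]: now -4*t*exp(3*t)/15 + 4*exp(3*t)/45 + 3*log(t) - 5*log(t - 4) - 2*log(t + 1) + ∫(6*t*exp(4*t)) dt.
Step 8. Integrate ∫(6*t*exp(4*t)) dt by parts with u = t, dv = (6*exp(4*t)) dt, so v = 3*exp(4*t)/2: now 3*t*exp(4*t)/2 - 4*t*exp(3*t)/15 + 4*exp(3*t)/45 + 3*log(t) - 5*log(t - 4) - 2*log(t + 1) + ∫(-3*exp(4*t)/2) dt.
Step 9. Evaluate the standard form: now 3*t*exp(4*t)/2 - 4*t*exp(3*t)/15 - 3*exp(4*t)/8 + 4*exp(3*t)/45 + 3*log(t) - 5*log(t - 4) - 2*log(t + 1).
Answer: 3*t*exp(4*t)/2 - 4*t*exp(3*t)/15 - 3*exp(4*t)/8 + 4*exp(3*t)/45 + 3*log(t) - 5*log(t - 4) - 2*log(t + 1).


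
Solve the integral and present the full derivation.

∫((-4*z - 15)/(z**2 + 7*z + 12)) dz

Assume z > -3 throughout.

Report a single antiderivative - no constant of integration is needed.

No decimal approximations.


Step 1. Decompose ∫((-4*z - 15)/(z**2 + 7*z + 12)) dz by partial fractions, (-4*z - 15)/(z**2 + 7*z + 12) = -1/(z + 4) - 3/(z + 3): now ∫(-3/(z + 3)) dz + ∫(-1/(z + 4)) dz.
Step 2. Evaluate the standard form [assuming z > -3]: now -3*log(z + 3) + ∫(-1/(z + 4)) dz.
Step 3. Evaluate the standard form [assuming z > -4]: now -3*log(z + 3) - log(z + 4).
Answer: -3*log(z + 3) - log(z + 4).
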